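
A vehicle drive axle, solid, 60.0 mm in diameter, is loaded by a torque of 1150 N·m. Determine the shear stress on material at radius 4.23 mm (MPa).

3.82 MPa

J = πd⁴/32 = π(0.0600)⁴/32 = 1.272×10^-6 m⁴.
Shear stress varies linearly with radius: τ = T·r/J = 1150 × 0.00423 / 1.272×10^-6 = 3.823×10^6 Pa.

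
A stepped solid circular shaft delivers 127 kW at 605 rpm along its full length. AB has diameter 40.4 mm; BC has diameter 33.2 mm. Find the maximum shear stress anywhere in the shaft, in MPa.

ω = 2π·605/60 = 63.36 rad/s, so T = P/ω = 127×10³ / 63.36 = 2005 N·m.
Under the same torque, τ_max = 16T/(πd³) is largest where d is smallest — segment BC (d = 33.2 mm).
τ_max = 16·2005/(π·(0.0332)³) = 2.790×10^8 Pa.

279 MPa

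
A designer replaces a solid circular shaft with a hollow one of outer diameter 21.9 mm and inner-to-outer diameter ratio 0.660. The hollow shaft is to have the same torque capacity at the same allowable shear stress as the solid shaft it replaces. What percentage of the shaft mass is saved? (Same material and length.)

Equal τ_max and T ⇒ the solid shaft needs d_s³ = d_o³(1−k⁴), so d_s = 21.9·(1−0.660⁴)^(1/3) = 20.42 mm.
Area ratio A_h/A_s = d_o²(1−k²)/d_s² = (1−k²)/(1−k⁴)^(2/3) = 0.6494.
Mass saving = 1 − 0.6494 = 35.1 %.

35.1 %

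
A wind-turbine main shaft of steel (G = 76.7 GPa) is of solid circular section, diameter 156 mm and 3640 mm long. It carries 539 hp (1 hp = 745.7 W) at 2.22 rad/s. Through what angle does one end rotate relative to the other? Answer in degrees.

ω = 2.22 rad/s, so T = P/ω = 539×745.7 / 2.220 = 181100 N·m.
J = πd⁴/32 = π(0.156)⁴/32 = 5.814×10^-5 m⁴.
θ = T·L/(G·J) = 181100 × 3.64 / (76.7×10⁹ × 5.814×10^-5) = 0.1478 rad.

8.47°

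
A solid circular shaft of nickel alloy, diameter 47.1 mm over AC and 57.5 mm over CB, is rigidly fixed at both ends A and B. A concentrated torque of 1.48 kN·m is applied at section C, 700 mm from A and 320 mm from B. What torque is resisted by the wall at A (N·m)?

253 N·m

Compatibility: T_A·a/J_AC = T_B·b/J_CB with T_A + T_B = T₀.
J_AC = 4.83×10^-7 m⁴, J_CB = 1.07×10^-6 m⁴, so T_A = T₀·(J_AC/a)/((J_AC/a)+(J_CB/b)) = 252.6 N·m, T_B = 1227 N·m.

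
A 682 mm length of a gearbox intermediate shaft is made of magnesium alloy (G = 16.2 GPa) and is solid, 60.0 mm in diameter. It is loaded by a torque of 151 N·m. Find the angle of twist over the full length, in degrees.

J = πd⁴/32 = π(0.0600)⁴/32 = 1.272×10^-6 m⁴.
θ = T·L/(G·J) = 151.0 × 0.682 / (16.2×10⁹ × 1.272×10^-6) = 4.996×10^-3 rad.

0.286°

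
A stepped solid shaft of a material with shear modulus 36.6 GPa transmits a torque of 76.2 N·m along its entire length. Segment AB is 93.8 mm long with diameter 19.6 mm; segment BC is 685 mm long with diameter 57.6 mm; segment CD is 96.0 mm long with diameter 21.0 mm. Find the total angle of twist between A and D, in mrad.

J_AB = π(0.0196)⁴/32 = 1.45×10^-8 m⁴; J_BC = π(0.0576)⁴/32 = 1.08×10^-6 m⁴; J_CD = π(0.0210)⁴/32 = 1.91×10^-8 m⁴.
θ = (T/G)·Σ L_i/J_i = (76.20/36.6×10⁹)·(0.0938/1.45×10^-8 + 0.685/1.08×10^-6 + 0.0960/1.91×10^-8) = 0.02527 rad.

25.3 mrad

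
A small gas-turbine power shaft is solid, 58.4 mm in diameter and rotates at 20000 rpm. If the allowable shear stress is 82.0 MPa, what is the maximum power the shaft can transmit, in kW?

6720 kW

J = πd⁴/32 = π(0.0584)⁴/32 = 1.142×10^-6 m⁴.
T_max = τ_allow·J/r = 8.20×10^7 × 1.142×10^-6 / 0.0292 = 3207 N·m.
ω = 2π·20000/60 = 2094 rad/s, so P_max = T_max·ω = 6.716×10^6 W.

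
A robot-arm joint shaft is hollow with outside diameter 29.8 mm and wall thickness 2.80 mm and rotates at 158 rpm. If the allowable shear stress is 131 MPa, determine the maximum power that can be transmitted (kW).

J = π(d_o⁴ − d_i⁴)/32 = π(0.0298⁴ − 0.0242⁴)/32 = 4.375×10^-8 m⁴.
T_max = τ_allow·J/r = 1.31×10^8 × 4.375×10^-8 / 0.0149 = 384.7 N·m.
ω = 2π·158/60 = 16.55 rad/s, so P_max = T_max·ω = 6364 W.

6.36 kW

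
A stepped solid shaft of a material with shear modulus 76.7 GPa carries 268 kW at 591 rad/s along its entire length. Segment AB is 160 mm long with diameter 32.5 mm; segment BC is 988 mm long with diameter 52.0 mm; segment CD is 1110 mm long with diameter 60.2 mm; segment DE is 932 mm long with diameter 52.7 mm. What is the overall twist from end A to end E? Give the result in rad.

ω = 591 rad/s, so T = P/ω = 268×10³ / 591.0 = 453.5 N·m.
J_AB = π(0.0325)⁴/32 = 1.10×10^-7 m⁴; J_BC = π(0.0520)⁴/32 = 7.18×10^-7 m⁴; J_CD = π(0.0602)⁴/32 = 1.29×10^-6 m⁴; J_DE = π(0.0527)⁴/32 = 7.57×10^-7 m⁴.
θ = (T/G)·Σ L_i/J_i = (453.5/76.7×10⁹)·(0.160/1.10×10^-7 + 0.988/7.18×10^-7 + 1.11/1.29×10^-6 + 0.932/7.57×10^-7) = 0.02914 rad.

0.0291 rad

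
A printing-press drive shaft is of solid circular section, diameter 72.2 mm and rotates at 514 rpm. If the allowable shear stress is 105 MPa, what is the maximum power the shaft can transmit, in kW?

418 kW

J = πd⁴/32 = π(0.0722)⁴/32 = 2.668×10^-6 m⁴.
T_max = τ_allow·J/r = 1.05×10^8 × 2.668×10^-6 / 0.0361 = 7759 N·m.
ω = 2π·514/60 = 53.83 rad/s, so P_max = T_max·ω = 4.177×10^5 W.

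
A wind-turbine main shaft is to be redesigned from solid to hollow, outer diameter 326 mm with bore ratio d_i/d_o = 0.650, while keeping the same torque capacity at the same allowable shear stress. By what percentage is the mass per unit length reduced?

34.2 %

Equal τ_max and T ⇒ the solid shaft needs d_s³ = d_o³(1−k⁴), so d_s = 326·(1−0.650⁴)^(1/3) = 305.3 mm.
Area ratio A_h/A_s = d_o²(1−k²)/d_s² = (1−k²)/(1−k⁴)^(2/3) = 0.6584.
Mass saving = 1 − 0.6584 = 34.2 %.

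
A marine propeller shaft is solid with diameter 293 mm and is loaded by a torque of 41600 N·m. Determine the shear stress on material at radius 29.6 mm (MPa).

J = πd⁴/32 = π(0.293)⁴/32 = 7.236×10^-4 m⁴.
Shear stress varies linearly with radius: τ = T·r/J = 41600 × 0.0296 / 7.236×10^-4 = 1.702×10^6 Pa.

1.70 MPa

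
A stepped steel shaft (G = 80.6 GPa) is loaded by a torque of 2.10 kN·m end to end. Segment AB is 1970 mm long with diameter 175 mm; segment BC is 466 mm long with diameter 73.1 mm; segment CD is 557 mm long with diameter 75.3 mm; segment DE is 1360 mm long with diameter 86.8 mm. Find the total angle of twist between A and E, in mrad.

J_AB = π(0.175)⁴/32 = 9.21×10^-5 m⁴; J_BC = π(0.0731)⁴/32 = 2.80×10^-6 m⁴; J_CD = π(0.0753)⁴/32 = 3.16×10^-6 m⁴; J_DE = π(0.0868)⁴/32 = 5.57×10^-6 m⁴.
θ = (T/G)·Σ L_i/J_i = (2100/80.6×10⁹)·(1.97/9.21×10^-5 + 0.466/2.80×10^-6 + 0.557/3.16×10^-6 + 1.36/5.57×10^-6) = 0.01584 rad.

15.8 mrad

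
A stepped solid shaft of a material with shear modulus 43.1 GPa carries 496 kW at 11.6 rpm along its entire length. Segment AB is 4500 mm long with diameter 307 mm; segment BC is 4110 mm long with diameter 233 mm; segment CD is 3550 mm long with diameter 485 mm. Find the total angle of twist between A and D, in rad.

ω = 2π·11.6/60 = 1.215 rad/s, so T = P/ω = 496×10³ / 1.215 = 408300 N·m.
J_AB = π(0.307)⁴/32 = 8.72×10^-4 m⁴; J_BC = π(0.233)⁴/32 = 2.89×10^-4 m⁴; J_CD = π(0.485)⁴/32 = 5.43×10^-3 m⁴.
θ = (T/G)·Σ L_i/J_i = (408300/43.1×10⁹)·(4.50/8.72×10^-4 + 4.11/2.89×10^-4 + 3.55/5.43×10^-3) = 0.1896 rad.

0.190 rad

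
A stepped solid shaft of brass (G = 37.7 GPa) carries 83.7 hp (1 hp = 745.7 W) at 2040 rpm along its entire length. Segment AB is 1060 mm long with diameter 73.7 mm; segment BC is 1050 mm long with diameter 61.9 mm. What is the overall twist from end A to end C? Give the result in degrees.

ω = 2π·2040/60 = 213.6 rad/s, so T = P/ω = 83.7×745.7 / 213.6 = 292.2 N·m.
J_AB = π(0.0737)⁴/32 = 2.90×10^-6 m⁴; J_BC = π(0.0619)⁴/32 = 1.44×10^-6 m⁴.
θ = (T/G)·Σ L_i/J_i = (292.2/37.7×10⁹)·(1.06/2.90×10^-6 + 1.05/1.44×10^-6) = 8.482×10^-3 rad.

0.486°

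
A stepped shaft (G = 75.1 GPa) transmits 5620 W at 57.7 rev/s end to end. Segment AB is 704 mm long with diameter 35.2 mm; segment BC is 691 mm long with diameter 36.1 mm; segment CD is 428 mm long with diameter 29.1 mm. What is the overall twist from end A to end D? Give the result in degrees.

0.176°

ω = 2π·57.7 = 362.5 rad/s, so T = P/ω = 5620 / 362.5 = 15.50 N·m.
J_AB = π(0.0352)⁴/32 = 1.51×10^-7 m⁴; J_BC = π(0.0361)⁴/32 = 1.67×10^-7 m⁴; J_CD = π(0.0291)⁴/32 = 7.04×10^-8 m⁴.
θ = (T/G)·Σ L_i/J_i = (15.50/75.1×10⁹)·(0.704/1.51×10^-7 + 0.691/1.67×10^-7 + 0.428/7.04×10^-8) = 3.074×10^-3 rad.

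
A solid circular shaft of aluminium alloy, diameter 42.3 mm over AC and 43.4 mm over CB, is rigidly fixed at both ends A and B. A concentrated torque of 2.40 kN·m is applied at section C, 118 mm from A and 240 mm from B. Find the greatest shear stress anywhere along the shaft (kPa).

105000 kPa

Compatibility: T_A·a/J_AC = T_B·b/J_CB with T_A + T_B = T₀.
J_AC = 3.14×10^-7 m⁴, J_CB = 3.48×10^-7 m⁴, so T_A = T₀·(J_AC/a)/((J_AC/a)+(J_CB/b)) = 1554 N·m, T_B = 846.4 N·m.
τ in each portion: τ_AC = 1.05×10^8 Pa, τ_CB = 5.27×10^7 Pa; maximum is in AC.
τ_max = T_AC·r/J = 1554·0.0211/3.14×10^-7 = 1.045×10^8 Pa.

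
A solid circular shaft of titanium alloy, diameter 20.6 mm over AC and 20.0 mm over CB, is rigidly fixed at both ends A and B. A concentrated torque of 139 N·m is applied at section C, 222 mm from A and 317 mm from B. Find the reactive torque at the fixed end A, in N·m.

Compatibility: T_A·a/J_AC = T_B·b/J_CB with T_A + T_B = T₀.
J_AC = 1.77×10^-8 m⁴, J_CB = 1.57×10^-8 m⁴, so T_A = T₀·(J_AC/a)/((J_AC/a)+(J_CB/b)) = 85.68 N·m, T_B = 53.32 N·m.

85.7 N·m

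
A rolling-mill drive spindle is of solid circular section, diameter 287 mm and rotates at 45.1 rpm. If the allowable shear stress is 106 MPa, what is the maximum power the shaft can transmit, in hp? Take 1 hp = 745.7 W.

J = πd⁴/32 = π(0.287)⁴/32 = 6.661×10^-4 m⁴.
T_max = τ_allow·J/r = 1.06×10^8 × 6.661×10^-4 / 0.143 = 492000 N·m.
ω = 2π·45.1/60 = 4.723 rad/s, so P_max = T_max·ω = 2.324×10^6 W.

3120 hp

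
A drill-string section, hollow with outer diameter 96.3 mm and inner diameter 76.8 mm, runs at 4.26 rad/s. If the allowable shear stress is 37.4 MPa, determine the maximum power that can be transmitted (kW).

16.6 kW

J = π(d_o⁴ − d_i⁴)/32 = π(0.0963⁴ − 0.0768⁴)/32 = 5.028×10^-6 m⁴.
T_max = τ_allow·J/r = 3.74×10^7 × 5.028×10^-6 / 0.0481 = 3905 N·m.
ω = 4.26 rad/s, so P_max = T_max·ω = 1.664×10^4 W.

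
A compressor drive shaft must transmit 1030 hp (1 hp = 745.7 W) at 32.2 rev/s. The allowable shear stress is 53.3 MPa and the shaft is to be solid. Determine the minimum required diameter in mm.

71.3 mm

ω = 2π·32.2 = 202.3 rad/s, so T = P/ω = 1030×745.7 / 202.3 = 3796 N·m.
For a solid shaft τ_max = 16T/(πd³), so d = (16T/(π τ_allow))^(1/3) = (16·3796/(π·5.33×10^7))^(1/3) = 0.07132 m.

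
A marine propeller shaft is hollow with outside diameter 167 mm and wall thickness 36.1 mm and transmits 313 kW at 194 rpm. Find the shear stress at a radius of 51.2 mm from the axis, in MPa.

11.5 MPa

ω = 2π·194/60 = 20.32 rad/s, so T = P/ω = 313×10³ / 20.32 = 15410 N·m.
J = π(d_o⁴ − d_i⁴)/32 = π(0.167⁴ − 0.0948⁴)/32 = 6.843×10^-5 m⁴.
Shear stress varies linearly with radius: τ = T·r/J = 15410 × 0.0512 / 6.843×10^-5 = 1.153×10^7 Pa.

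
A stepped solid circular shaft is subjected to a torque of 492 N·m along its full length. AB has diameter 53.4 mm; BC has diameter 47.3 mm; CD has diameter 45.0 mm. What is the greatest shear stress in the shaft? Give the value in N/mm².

27.5 N/mm²

Under the same torque, τ_max = 16T/(πd³) is largest where d is smallest — segment CD (d = 45.0 mm).
τ_max = 16·492.0/(π·(0.0450)³) = 2.750×10^7 Pa.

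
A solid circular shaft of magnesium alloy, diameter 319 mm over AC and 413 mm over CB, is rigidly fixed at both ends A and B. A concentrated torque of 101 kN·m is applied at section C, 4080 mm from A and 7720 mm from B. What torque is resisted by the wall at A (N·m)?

Compatibility: T_A·a/J_AC = T_B·b/J_CB with T_A + T_B = T₀.
J_AC = 1.02×10^-3 m⁴, J_CB = 2.86×10^-3 m⁴, so T_A = T₀·(J_AC/a)/((J_AC/a)+(J_CB/b)) = 40650 N·m, T_B = 60350 N·m.

40600 N·m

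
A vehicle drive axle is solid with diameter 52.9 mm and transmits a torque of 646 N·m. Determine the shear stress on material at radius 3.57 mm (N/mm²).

3.00 N/mm²

J = πd⁴/32 = π(0.0529)⁴/32 = 7.688×10^-7 m⁴.
Shear stress varies linearly with radius: τ = T·r/J = 646.0 × 0.00357 / 7.688×10^-7 = 3.000×10^6 Pa.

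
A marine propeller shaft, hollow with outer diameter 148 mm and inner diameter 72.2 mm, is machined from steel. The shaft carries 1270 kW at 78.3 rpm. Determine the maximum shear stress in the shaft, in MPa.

258 MPa

ω = 2π·78.3/60 = 8.200 rad/s, so T = P/ω = 1270×10³ / 8.200 = 154900 N·m.
J = π(d_o⁴ − d_i⁴)/32 = π(0.148⁴ − 0.0722⁴)/32 = 4.444×10^-5 m⁴.
τ_max = T·r/J = 154900 × 0.0740 / 4.444×10^-5 = 2.579×10^8 Pa.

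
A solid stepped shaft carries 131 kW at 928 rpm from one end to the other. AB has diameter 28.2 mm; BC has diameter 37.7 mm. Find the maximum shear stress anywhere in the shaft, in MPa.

ω = 2π·928/60 = 97.18 rad/s, so T = P/ω = 131×10³ / 97.18 = 1348 N·m.
Under the same torque, τ_max = 16T/(πd³) is largest where d is smallest — segment AB (d = 28.2 mm).
τ_max = 16·1348/(π·(0.0282)³) = 3.061×10^8 Pa.

306 MPa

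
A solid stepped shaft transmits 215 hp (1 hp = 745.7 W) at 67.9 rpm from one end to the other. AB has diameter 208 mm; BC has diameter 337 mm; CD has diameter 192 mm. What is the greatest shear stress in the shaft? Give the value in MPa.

ω = 2π·67.9/60 = 7.110 rad/s, so T = P/ω = 215×745.7 / 7.110 = 22550 N·m.
Under the same torque, τ_max = 16T/(πd³) is largest where d is smallest — segment CD (d = 192 mm).
τ_max = 16·22550/(π·(0.192)³) = 1.622×10^7 Pa.

16.2 MPa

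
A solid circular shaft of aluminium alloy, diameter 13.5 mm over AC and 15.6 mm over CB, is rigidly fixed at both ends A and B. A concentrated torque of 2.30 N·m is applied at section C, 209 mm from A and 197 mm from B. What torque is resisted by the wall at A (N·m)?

Compatibility: T_A·a/J_AC = T_B·b/J_CB with T_A + T_B = T₀.
J_AC = 3.26×10^-9 m⁴, J_CB = 5.81×10^-9 m⁴, so T_A = T₀·(J_AC/a)/((J_AC/a)+(J_CB/b)) = 0.7954 N·m, T_B = 1.505 N·m.

0.795 N·m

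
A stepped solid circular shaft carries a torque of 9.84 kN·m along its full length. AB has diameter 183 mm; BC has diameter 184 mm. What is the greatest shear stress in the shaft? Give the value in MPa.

Under the same torque, τ_max = 16T/(πd³) is largest where d is smallest — segment AB (d = 183 mm).
τ_max = 16·9840/(π·(0.183)³) = 8.177×10^6 Pa.

8.18 MPa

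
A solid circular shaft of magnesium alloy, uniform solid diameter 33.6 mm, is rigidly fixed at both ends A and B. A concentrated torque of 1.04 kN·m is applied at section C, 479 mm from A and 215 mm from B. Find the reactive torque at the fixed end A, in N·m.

With uniform GJ and both ends fixed, compatibility θ_AC = θ_CB gives T_A·a = T_B·b, together with T_A + T_B = T₀.
T_A = T₀·b/(a+b) = 1040·215/694.0 = 322.2 N·m; T_B = 717.8 N·m.

322 N·m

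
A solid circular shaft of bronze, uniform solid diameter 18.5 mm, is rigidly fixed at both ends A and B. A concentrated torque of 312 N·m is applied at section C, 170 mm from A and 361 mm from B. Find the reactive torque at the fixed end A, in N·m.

212 N·m

With uniform GJ and both ends fixed, compatibility θ_AC = θ_CB gives T_A·a = T_B·b, together with T_A + T_B = T₀.
T_A = T₀·b/(a+b) = 312.0·361/531.0 = 212.1 N·m; T_B = 99.89 N·m.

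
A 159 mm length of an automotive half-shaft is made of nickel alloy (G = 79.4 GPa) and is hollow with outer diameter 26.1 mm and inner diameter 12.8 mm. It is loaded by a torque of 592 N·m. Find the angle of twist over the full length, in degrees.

1.58°

J = π(d_o⁴ − d_i⁴)/32 = π(0.0261⁴ − 0.0128⁴)/32 = 4.292×10^-8 m⁴.
θ = T·L/(G·J) = 592.0 × 0.159 / (79.4×10⁹ × 4.292×10^-8) = 0.02762 rad.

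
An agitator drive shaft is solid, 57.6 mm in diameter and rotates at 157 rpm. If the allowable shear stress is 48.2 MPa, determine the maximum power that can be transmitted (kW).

J = πd⁴/32 = π(0.0576)⁴/32 = 1.081×10^-6 m⁴.
T_max = τ_allow·J/r = 4.82×10^7 × 1.081×10^-6 / 0.0288 = 1809 N·m.
ω = 2π·157/60 = 16.44 rad/s, so P_max = T_max·ω = 2.974×10^4 W.

29.7 kW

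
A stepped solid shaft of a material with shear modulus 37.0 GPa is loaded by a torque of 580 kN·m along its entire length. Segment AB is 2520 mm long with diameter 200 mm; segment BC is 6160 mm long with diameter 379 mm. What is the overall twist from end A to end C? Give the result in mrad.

299 mrad

J_AB = π(0.200)⁴/32 = 1.57×10^-4 m⁴; J_BC = π(0.379)⁴/32 = 2.03×10^-3 m⁴.
θ = (T/G)·Σ L_i/J_i = (580000/37.0×10⁹)·(2.52/1.57×10^-4 + 6.16/2.03×10^-3) = 0.2992 rad.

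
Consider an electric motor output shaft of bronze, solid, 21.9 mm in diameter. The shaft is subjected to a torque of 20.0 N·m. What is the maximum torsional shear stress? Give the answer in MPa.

J = πd⁴/32 = π(0.0219)⁴/32 = 2.258×10^-8 m⁴.
τ_max = T·r/J = 20.00 × 0.0109 / 2.258×10^-8 = 9.698×10^6 Pa.

9.70 MPa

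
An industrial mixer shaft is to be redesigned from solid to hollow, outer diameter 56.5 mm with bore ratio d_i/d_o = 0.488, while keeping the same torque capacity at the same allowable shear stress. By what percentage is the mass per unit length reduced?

Equal τ_max and T ⇒ the solid shaft needs d_s³ = d_o³(1−k⁴), so d_s = 56.5·(1−0.488⁴)^(1/3) = 55.41 mm.
Area ratio A_h/A_s = d_o²(1−k²)/d_s² = (1−k²)/(1−k⁴)^(2/3) = 0.7921.
Mass saving = 1 − 0.7921 = 20.8 %.

20.8 %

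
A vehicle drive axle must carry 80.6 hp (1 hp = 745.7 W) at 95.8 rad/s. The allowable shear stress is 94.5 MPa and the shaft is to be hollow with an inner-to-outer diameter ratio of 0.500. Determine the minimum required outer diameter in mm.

33.0 mm

ω = 95.8 rad/s, so T = P/ω = 80.6×745.7 / 95.80 = 627.4 N·m.
For a hollow shaft with d_i/d_o = 0.500: τ_max = 16T/(π d_o³ (1−k⁴)), so d_o = [16T/(π τ_allow (1−k⁴))]^(1/3) = [16·627.4/(π·9.45×10^7·0.9375)]^(1/3) = 0.03304 m.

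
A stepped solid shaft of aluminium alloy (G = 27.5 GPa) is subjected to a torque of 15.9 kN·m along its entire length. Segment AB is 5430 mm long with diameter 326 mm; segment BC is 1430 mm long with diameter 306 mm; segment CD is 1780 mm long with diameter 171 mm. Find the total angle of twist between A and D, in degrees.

J_AB = π(0.326)⁴/32 = 1.11×10^-3 m⁴; J_BC = π(0.306)⁴/32 = 8.61×10^-4 m⁴; J_CD = π(0.171)⁴/32 = 8.39×10^-5 m⁴.
θ = (T/G)·Σ L_i/J_i = (15900/27.5×10⁹)·(5.43/1.11×10^-3 + 1.43/8.61×10^-4 + 1.78/8.39×10^-5) = 0.01605 rad.

0.920°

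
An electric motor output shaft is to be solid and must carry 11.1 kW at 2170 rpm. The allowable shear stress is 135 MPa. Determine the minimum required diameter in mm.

ω = 2π·2170/60 = 227.2 rad/s, so T = P/ω = 11.1×10³ / 227.2 = 48.85 N·m.
For a solid shaft τ_max = 16T/(πd³), so d = (16T/(π τ_allow))^(1/3) = (16·48.85/(π·1.35×10^8))^(1/3) = 0.01226 m.

12.3 mm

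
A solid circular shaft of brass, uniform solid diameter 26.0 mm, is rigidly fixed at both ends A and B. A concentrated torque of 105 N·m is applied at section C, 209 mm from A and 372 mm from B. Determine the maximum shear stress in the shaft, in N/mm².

With uniform GJ and both ends fixed, compatibility θ_AC = θ_CB gives T_A·a = T_B·b, together with T_A + T_B = T₀.
T_A = T₀·b/(a+b) = 105.0·372/581.0 = 67.23 N·m; T_B = 37.77 N·m.
τ in each portion: τ_AC = 1.95×10^7 Pa, τ_CB = 1.09×10^7 Pa; maximum is in AC.
τ_max = T_AC·r/J = 67.23·0.0130/4.49×10^-8 = 1.948×10^7 Pa.

19.5 N/mm²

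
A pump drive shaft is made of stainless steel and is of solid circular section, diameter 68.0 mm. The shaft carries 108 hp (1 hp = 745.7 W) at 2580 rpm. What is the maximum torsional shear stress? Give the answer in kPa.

4830 kPa

ω = 2π·2580/60 = 270.2 rad/s, so T = P/ω = 108×745.7 / 270.2 = 298.1 N·m.
J = πd⁴/32 = π(0.0680)⁴/32 = 2.099×10^-6 m⁴.
τ_max = T·r/J = 298.1 × 0.0340 / 2.099×10^-6 = 4.828×10^6 Pa.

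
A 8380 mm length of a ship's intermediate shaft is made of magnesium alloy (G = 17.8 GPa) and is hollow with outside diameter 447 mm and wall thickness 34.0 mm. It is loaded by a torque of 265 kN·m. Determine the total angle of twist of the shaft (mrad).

J = π(d_o⁴ − d_i⁴)/32 = π(0.447⁴ − 0.379⁴)/32 = 1.894×10^-3 m⁴.
θ = T·L/(G·J) = 265000 × 8.38 / (17.8×10⁹ × 1.894×10^-3) = 0.06587 rad.

65.9 mrad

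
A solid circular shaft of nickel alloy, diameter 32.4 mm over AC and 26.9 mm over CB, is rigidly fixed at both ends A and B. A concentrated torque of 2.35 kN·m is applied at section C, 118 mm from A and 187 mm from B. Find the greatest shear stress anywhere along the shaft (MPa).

Compatibility: T_A·a/J_AC = T_B·b/J_CB with T_A + T_B = T₀.
J_AC = 1.08×10^-7 m⁴, J_CB = 5.14×10^-8 m⁴, so T_A = T₀·(J_AC/a)/((J_AC/a)+(J_CB/b)) = 1808 N·m, T_B = 542.1 N·m.
τ in each portion: τ_AC = 2.71×10^8 Pa, τ_CB = 1.42×10^8 Pa; maximum is in AC.
τ_max = T_AC·r/J = 1808·0.0162/1.08×10^-7 = 2.707×10^8 Pa.

271 MPa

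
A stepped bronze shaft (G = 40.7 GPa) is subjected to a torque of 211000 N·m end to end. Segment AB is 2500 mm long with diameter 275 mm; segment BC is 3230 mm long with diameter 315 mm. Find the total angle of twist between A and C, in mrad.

J_AB = π(0.275)⁴/32 = 5.61×10^-4 m⁴; J_BC = π(0.315)⁴/32 = 9.67×10^-4 m⁴.
θ = (T/G)·Σ L_i/J_i = (211000/40.7×10⁹)·(2.50/5.61×10^-4 + 3.23/9.67×10^-4) = 0.04041 rad.

40.4 mrad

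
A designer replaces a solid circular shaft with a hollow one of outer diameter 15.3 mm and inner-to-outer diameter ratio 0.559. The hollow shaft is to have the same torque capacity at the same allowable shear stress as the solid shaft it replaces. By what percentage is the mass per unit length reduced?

26.4 %

Equal τ_max and T ⇒ the solid shaft needs d_s³ = d_o³(1−k⁴), so d_s = 15.3·(1−0.559⁴)^(1/3) = 14.78 mm.
Area ratio A_h/A_s = d_o²(1−k²)/d_s² = (1−k²)/(1−k⁴)^(2/3) = 0.7363.
Mass saving = 1 − 0.7363 = 26.4 %.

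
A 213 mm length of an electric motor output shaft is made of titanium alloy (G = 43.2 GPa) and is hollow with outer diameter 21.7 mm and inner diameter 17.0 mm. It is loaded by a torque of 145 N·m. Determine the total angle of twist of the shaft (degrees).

3.02°

J = π(d_o⁴ − d_i⁴)/32 = π(0.0217⁴ − 0.0170⁴)/32 = 1.357×10^-8 m⁴.
θ = T·L/(G·J) = 145.0 × 0.213 / (43.2×10⁹ × 1.357×10^-8) = 0.05269 rad.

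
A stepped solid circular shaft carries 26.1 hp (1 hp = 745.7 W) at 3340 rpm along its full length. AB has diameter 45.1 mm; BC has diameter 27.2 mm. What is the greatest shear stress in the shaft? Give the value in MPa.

ω = 2π·3340/60 = 349.8 rad/s, so T = P/ω = 26.1×745.7 / 349.8 = 55.65 N·m.
Under the same torque, τ_max = 16T/(πd³) is largest where d is smallest — segment BC (d = 27.2 mm).
τ_max = 16·55.65/(π·(0.0272)³) = 1.408×10^7 Pa.

14.1 MPa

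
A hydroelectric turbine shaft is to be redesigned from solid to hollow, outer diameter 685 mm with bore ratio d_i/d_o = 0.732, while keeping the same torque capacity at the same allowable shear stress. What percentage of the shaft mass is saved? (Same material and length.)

Equal τ_max and T ⇒ the solid shaft needs d_s³ = d_o³(1−k⁴), so d_s = 685·(1−0.732⁴)^(1/3) = 611.9 mm.
Area ratio A_h/A_s = d_o²(1−k²)/d_s² = (1−k²)/(1−k⁴)^(2/3) = 0.5817.
Mass saving = 1 − 0.5817 = 41.8 %.

41.8 %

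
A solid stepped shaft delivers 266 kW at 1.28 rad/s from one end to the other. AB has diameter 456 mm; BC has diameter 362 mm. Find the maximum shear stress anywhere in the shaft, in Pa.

2.23e7 Pa

ω = 1.28 rad/s, so T = P/ω = 266×10³ / 1.280 = 207800 N·m.
Under the same torque, τ_max = 16T/(πd³) is largest where d is smallest — segment BC (d = 362 mm).
τ_max = 16·207800/(π·(0.362)³) = 2.231×10^7 Pa.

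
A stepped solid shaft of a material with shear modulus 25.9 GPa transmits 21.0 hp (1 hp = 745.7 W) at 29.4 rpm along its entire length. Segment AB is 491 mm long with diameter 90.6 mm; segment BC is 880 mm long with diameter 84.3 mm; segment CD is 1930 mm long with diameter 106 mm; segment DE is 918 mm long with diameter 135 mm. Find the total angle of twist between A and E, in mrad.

85.5 mrad

ω = 2π·29.4/60 = 3.079 rad/s, so T = P/ω = 21.0×745.7 / 3.079 = 5086 N·m.
J_AB = π(0.0906)⁴/32 = 6.61×10^-6 m⁴; J_BC = π(0.0843)⁴/32 = 4.96×10^-6 m⁴; J_CD = π(0.106)⁴/32 = 1.24×10^-5 m⁴; J_DE = π(0.135)⁴/32 = 3.26×10^-5 m⁴.
θ = (T/G)·Σ L_i/J_i = (5086/25.9×10⁹)·(0.491/6.61×10^-6 + 0.880/4.96×10^-6 + 1.93/1.24×10^-5 + 0.918/3.26×10^-5) = 0.08554 rad.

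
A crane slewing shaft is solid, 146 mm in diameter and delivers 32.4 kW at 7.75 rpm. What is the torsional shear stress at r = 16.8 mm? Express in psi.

ω = 2π·7.75/60 = 0.8116 rad/s, so T = P/ω = 32.4×10³ / 0.8116 = 39920 N·m.
J = πd⁴/32 = π(0.146)⁴/32 = 4.461×10^-5 m⁴.
Shear stress varies linearly with radius: τ = T·r/J = 39920 × 0.0168 / 4.461×10^-5 = 1.504×10^7 Pa.

2180 psi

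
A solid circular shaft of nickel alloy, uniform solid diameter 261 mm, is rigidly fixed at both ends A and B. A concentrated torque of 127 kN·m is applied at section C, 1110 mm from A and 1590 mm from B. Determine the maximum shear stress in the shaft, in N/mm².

21.4 N/mm²

With uniform GJ and both ends fixed, compatibility θ_AC = θ_CB gives T_A·a = T_B·b, together with T_A + T_B = T₀.
T_A = T₀·b/(a+b) = 127000·1590/2700 = 74790 N·m; T_B = 52210 N·m.
τ in each portion: τ_AC = 2.14×10^7 Pa, τ_CB = 1.50×10^7 Pa; maximum is in AC.
τ_max = T_AC·r/J = 74790·0.131/4.56×10^-4 = 2.142×10^7 Pa.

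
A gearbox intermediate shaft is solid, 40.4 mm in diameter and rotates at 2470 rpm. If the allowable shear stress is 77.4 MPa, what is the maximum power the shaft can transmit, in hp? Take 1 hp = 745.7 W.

J = πd⁴/32 = π(0.0404)⁴/32 = 2.615×10^-7 m⁴.
T_max = τ_allow·J/r = 7.74×10^7 × 2.615×10^-7 / 0.0202 = 1002 N·m.
ω = 2π·2470/60 = 258.7 rad/s, so P_max = T_max·ω = 2.592×10^5 W.

348 hp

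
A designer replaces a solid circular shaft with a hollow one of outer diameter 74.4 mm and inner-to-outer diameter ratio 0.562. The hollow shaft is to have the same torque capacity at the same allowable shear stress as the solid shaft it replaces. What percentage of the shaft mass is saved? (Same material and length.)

Equal τ_max and T ⇒ the solid shaft needs d_s³ = d_o³(1−k⁴), so d_s = 74.4·(1−0.562⁴)^(1/3) = 71.84 mm.
Area ratio A_h/A_s = d_o²(1−k²)/d_s² = (1−k²)/(1−k⁴)^(2/3) = 0.7338.
Mass saving = 1 − 0.7338 = 26.6 %.

26.6 %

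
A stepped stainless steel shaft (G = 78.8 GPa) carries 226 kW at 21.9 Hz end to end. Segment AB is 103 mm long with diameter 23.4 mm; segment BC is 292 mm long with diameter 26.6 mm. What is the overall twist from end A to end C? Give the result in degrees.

11.3°

ω = 2π·21.9 = 137.6 rad/s, so T = P/ω = 226×10³ / 137.6 = 1642 N·m.
J_AB = π(0.0234)⁴/32 = 2.94×10^-8 m⁴; J_BC = π(0.0266)⁴/32 = 4.92×10^-8 m⁴.
θ = (T/G)·Σ L_i/J_i = (1642/78.8×10⁹)·(0.103/2.94×10^-8 + 0.292/4.92×10^-8) = 0.1968 rad.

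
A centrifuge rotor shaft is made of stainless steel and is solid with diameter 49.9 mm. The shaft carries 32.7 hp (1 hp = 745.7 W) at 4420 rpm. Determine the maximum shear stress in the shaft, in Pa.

ω = 2π·4420/60 = 462.9 rad/s, so T = P/ω = 32.7×745.7 / 462.9 = 52.68 N·m.
J = πd⁴/32 = π(0.0499)⁴/32 = 6.087×10^-7 m⁴.
τ_max = T·r/J = 52.68 × 0.0249 / 6.087×10^-7 = 2.159×10^6 Pa.

2.16e6 Pa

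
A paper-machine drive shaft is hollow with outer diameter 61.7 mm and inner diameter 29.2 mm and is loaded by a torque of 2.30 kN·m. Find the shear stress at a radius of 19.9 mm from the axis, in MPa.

J = π(d_o⁴ − d_i⁴)/32 = π(0.0617⁴ − 0.0292⁴)/32 = 1.351×10^-6 m⁴.
Shear stress varies linearly with radius: τ = T·r/J = 2300 × 0.0199 / 1.351×10^-6 = 3.387×10^7 Pa.

33.9 MPa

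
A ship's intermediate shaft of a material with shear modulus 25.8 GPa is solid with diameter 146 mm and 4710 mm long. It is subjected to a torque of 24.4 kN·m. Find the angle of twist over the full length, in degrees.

5.72°

J = πd⁴/32 = π(0.146)⁴/32 = 4.461×10^-5 m⁴.
θ = T·L/(G·J) = 24400 × 4.71 / (25.8×10⁹ × 4.461×10^-5) = 0.09986 rad.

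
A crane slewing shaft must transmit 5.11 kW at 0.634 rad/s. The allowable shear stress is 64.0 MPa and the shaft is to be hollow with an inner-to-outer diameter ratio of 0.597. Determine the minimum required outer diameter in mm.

ω = 0.634 rad/s, so T = P/ω = 5.11×10³ / 0.6340 = 8060 N·m.
For a hollow shaft with d_i/d_o = 0.597: τ_max = 16T/(π d_o³ (1−k⁴)), so d_o = [16T/(π τ_allow (1−k⁴))]^(1/3) = [16·8060/(π·6.40×10^7·0.8730)]^(1/3) = 0.09023 m.

90.2 mm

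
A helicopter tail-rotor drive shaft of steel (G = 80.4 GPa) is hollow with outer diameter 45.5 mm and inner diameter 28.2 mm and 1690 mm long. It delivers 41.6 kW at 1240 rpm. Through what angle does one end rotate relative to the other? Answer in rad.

ω = 2π·1240/60 = 129.9 rad/s, so T = P/ω = 41.6×10³ / 129.9 = 320.4 N·m.
J = π(d_o⁴ − d_i⁴)/32 = π(0.0455⁴ − 0.0282⁴)/32 = 3.587×10^-7 m⁴.
θ = T·L/(G·J) = 320.4 × 1.69 / (80.4×10⁹ × 3.587×10^-7) = 0.01877 rad.

0.0188 rad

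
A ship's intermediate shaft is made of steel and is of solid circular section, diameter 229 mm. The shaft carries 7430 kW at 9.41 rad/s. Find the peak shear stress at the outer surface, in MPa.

335 MPa

ω = 9.41 rad/s, so T = P/ω = 7430×10³ / 9.410 = 789600 N·m.
J = πd⁴/32 = π(0.229)⁴/32 = 2.700×10^-4 m⁴.
τ_max = T·r/J = 789600 × 0.115 / 2.700×10^-4 = 3.349×10^8 Pa.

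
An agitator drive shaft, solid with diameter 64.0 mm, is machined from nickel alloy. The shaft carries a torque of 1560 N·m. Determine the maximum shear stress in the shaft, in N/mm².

30.3 N/mm²

J = πd⁴/32 = π(0.0640)⁴/32 = 1.647×10^-6 m⁴.
τ_max = T·r/J = 1560 × 0.0320 / 1.647×10^-6 = 3.031×10^7 Pa.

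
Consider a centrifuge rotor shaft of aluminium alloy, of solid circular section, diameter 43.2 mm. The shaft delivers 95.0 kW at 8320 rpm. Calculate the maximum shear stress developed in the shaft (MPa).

ω = 2π·8320/60 = 871.3 rad/s, so T = P/ω = 95.0×10³ / 871.3 = 109.0 N·m.
J = πd⁴/32 = π(0.0432)⁴/32 = 3.419×10^-7 m⁴.
τ_max = T·r/J = 109.0 × 0.0216 / 3.419×10^-7 = 6.888×10^6 Pa.

6.89 MPa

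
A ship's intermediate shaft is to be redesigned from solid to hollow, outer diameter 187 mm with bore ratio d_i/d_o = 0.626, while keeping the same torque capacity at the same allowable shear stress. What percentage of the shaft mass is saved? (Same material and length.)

Equal τ_max and T ⇒ the solid shaft needs d_s³ = d_o³(1−k⁴), so d_s = 187·(1−0.626⁴)^(1/3) = 176.9 mm.
Area ratio A_h/A_s = d_o²(1−k²)/d_s² = (1−k²)/(1−k⁴)^(2/3) = 0.6796.
Mass saving = 1 − 0.6796 = 32.0 %.

32.0 %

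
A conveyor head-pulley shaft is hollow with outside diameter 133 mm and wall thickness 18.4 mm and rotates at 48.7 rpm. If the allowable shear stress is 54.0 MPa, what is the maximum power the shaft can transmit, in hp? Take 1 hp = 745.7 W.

J = π(d_o⁴ − d_i⁴)/32 = π(0.133⁴ − 0.0962⁴)/32 = 2.231×10^-5 m⁴.
T_max = τ_allow·J/r = 5.40×10^7 × 2.231×10^-5 / 0.0665 = 18120 N·m.
ω = 2π·48.7/60 = 5.100 rad/s, so P_max = T_max·ω = 9.239×10^4 W.

124 hp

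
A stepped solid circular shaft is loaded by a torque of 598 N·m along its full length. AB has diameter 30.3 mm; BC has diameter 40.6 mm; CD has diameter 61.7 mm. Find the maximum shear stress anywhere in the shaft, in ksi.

15.9 ksi

Under the same torque, τ_max = 16T/(πd³) is largest where d is smallest — segment AB (d = 30.3 mm).
τ_max = 16·598.0/(π·(0.0303)³) = 1.095×10^8 Pa.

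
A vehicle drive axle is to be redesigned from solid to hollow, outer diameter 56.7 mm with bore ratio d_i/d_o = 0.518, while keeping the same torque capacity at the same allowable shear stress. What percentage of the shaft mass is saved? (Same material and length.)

Equal τ_max and T ⇒ the solid shaft needs d_s³ = d_o³(1−k⁴), so d_s = 56.7·(1−0.518⁴)^(1/3) = 55.31 mm.
Area ratio A_h/A_s = d_o²(1−k²)/d_s² = (1−k²)/(1−k⁴)^(2/3) = 0.7690.
Mass saving = 1 − 0.7690 = 23.1 %.

23.1 %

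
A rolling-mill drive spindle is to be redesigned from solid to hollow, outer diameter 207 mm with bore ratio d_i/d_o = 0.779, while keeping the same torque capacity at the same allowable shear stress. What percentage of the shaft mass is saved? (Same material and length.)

46.6 %

Equal τ_max and T ⇒ the solid shaft needs d_s³ = d_o³(1−k⁴), so d_s = 207·(1−0.779⁴)^(1/3) = 177.6 mm.
Area ratio A_h/A_s = d_o²(1−k²)/d_s² = (1−k²)/(1−k⁴)^(2/3) = 0.5340.
Mass saving = 1 − 0.5340 = 46.6 %.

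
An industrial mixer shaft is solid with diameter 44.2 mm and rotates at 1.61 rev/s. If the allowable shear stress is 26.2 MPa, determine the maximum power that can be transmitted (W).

J = πd⁴/32 = π(0.0442)⁴/32 = 3.747×10^-7 m⁴.
T_max = τ_allow·J/r = 2.62×10^7 × 3.747×10^-7 / 0.0221 = 444.2 N·m.
ω = 2π·1.61 = 10.12 rad/s, so P_max = T_max·ω = 4494 W.

4490 W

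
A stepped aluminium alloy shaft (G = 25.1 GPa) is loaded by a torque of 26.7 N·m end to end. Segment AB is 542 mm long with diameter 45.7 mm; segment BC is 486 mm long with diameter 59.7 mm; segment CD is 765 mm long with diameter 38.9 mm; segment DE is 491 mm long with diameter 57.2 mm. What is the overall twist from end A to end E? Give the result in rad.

J_AB = π(0.0457)⁴/32 = 4.28×10^-7 m⁴; J_BC = π(0.0597)⁴/32 = 1.25×10^-6 m⁴; J_CD = π(0.0389)⁴/32 = 2.25×10^-7 m⁴; J_DE = π(0.0572)⁴/32 = 1.05×10^-6 m⁴.
θ = (T/G)·Σ L_i/J_i = (26.70/25.1×10⁹)·(0.542/4.28×10^-7 + 0.486/1.25×10^-6 + 0.765/2.25×10^-7 + 0.491/1.05×10^-6) = 5.878×10^-3 rad.

0.00588 rad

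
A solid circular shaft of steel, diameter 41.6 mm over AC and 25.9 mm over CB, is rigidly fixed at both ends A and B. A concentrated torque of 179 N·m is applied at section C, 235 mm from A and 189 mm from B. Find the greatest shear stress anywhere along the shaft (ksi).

1.55 ksi

Compatibility: T_A·a/J_AC = T_B·b/J_CB with T_A + T_B = T₀.
J_AC = 2.94×10^-7 m⁴, J_CB = 4.42×10^-8 m⁴, so T_A = T₀·(J_AC/a)/((J_AC/a)+(J_CB/b)) = 150.8 N·m, T_B = 28.18 N·m.
τ in each portion: τ_AC = 1.07×10^7 Pa, τ_CB = 8.26×10^6 Pa; maximum is in AC.
τ_max = T_AC·r/J = 150.8·0.0208/2.94×10^-7 = 1.067×10^7 Pa.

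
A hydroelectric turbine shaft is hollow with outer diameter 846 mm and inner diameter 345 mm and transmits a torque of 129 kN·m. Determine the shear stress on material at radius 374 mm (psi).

143 psi

J = π(d_o⁴ − d_i⁴)/32 = π(0.846⁴ − 0.345⁴)/32 = 0.04890 m⁴.
Shear stress varies linearly with radius: τ = T·r/J = 129000 × 0.374 / 0.04890 = 9.866×10^5 Pa.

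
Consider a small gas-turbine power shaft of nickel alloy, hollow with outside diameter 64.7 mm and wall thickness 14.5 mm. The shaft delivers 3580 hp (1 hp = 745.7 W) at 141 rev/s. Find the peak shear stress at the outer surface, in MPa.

ω = 2π·141 = 885.9 rad/s, so T = P/ω = 3580×745.7 / 885.9 = 3013 N·m.
J = π(d_o⁴ − d_i⁴)/32 = π(0.0647⁴ − 0.0357⁴)/32 = 1.561×10^-6 m⁴.
τ_max = T·r/J = 3013 × 0.0324 / 1.561×10^-6 = 6.245×10^7 Pa.

62.5 MPa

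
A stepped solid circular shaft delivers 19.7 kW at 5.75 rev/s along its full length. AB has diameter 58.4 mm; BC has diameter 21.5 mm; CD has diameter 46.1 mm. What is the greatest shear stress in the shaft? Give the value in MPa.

279 MPa

ω = 2π·5.75 = 36.13 rad/s, so T = P/ω = 19.7×10³ / 36.13 = 545.3 N·m.
Under the same torque, τ_max = 16T/(πd³) is largest where d is smallest — segment BC (d = 21.5 mm).
τ_max = 16·545.3/(π·(0.0215)³) = 2.794×10^8 Pa.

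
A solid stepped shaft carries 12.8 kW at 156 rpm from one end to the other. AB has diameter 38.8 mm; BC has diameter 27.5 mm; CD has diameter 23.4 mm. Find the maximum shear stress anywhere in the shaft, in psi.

45200 psi

ω = 2π·156/60 = 16.34 rad/s, so T = P/ω = 12.8×10³ / 16.34 = 783.5 N·m.
Under the same torque, τ_max = 16T/(πd³) is largest where d is smallest — segment CD (d = 23.4 mm).
τ_max = 16·783.5/(π·(0.0234)³) = 3.114×10^8 Pa.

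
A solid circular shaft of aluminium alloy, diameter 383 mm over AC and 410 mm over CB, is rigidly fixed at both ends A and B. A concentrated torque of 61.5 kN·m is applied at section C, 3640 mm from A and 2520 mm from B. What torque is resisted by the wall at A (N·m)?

21200 N·m

Compatibility: T_A·a/J_AC = T_B·b/J_CB with T_A + T_B = T₀.
J_AC = 2.11×10^-3 m⁴, J_CB = 2.77×10^-3 m⁴, so T_A = T₀·(J_AC/a)/((J_AC/a)+(J_CB/b)) = 21230 N·m, T_B = 40270 N·m.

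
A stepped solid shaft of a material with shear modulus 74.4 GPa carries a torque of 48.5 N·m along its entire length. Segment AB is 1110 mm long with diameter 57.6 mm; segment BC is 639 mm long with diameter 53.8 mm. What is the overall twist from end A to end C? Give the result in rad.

J_AB = π(0.0576)⁴/32 = 1.08×10^-6 m⁴; J_BC = π(0.0538)⁴/32 = 8.22×10^-7 m⁴.
θ = (T/G)·Σ L_i/J_i = (48.50/74.4×10⁹)·(1.11/1.08×10^-6 + 0.639/8.22×10^-7) = 1.176×10^-3 rad.

0.00118 rad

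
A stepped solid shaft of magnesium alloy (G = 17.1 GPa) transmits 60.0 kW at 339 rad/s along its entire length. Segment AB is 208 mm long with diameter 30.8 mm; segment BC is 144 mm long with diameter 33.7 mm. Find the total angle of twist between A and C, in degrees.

ω = 339 rad/s, so T = P/ω = 60.0×10³ / 339.0 = 177.0 N·m.
J_AB = π(0.0308)⁴/32 = 8.83×10^-8 m⁴; J_BC = π(0.0337)⁴/32 = 1.27×10^-7 m⁴.
θ = (T/G)·Σ L_i/J_i = (177.0/17.1×10⁹)·(0.208/8.83×10^-8 + 0.144/1.27×10^-7) = 0.03614 rad.

2.07°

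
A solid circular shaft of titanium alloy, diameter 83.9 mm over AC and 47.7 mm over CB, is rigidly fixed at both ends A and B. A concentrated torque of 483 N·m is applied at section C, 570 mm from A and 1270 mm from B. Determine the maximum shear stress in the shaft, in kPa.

Compatibility: T_A·a/J_AC = T_B·b/J_CB with T_A + T_B = T₀.
J_AC = 4.86×10^-6 m⁴, J_CB = 5.08×10^-7 m⁴, so T_A = T₀·(J_AC/a)/((J_AC/a)+(J_CB/b)) = 461.4 N·m, T_B = 21.63 N·m.
τ in each portion: τ_AC = 3.98×10^6 Pa, τ_CB = 1.02×10^6 Pa; maximum is in AC.
τ_max = T_AC·r/J = 461.4·0.0420/4.86×10^-6 = 3.979×10^6 Pa.

3980 kPa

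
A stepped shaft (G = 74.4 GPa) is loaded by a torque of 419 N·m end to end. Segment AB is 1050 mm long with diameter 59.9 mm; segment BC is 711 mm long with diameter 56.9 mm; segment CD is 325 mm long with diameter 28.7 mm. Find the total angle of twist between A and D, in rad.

J_AB = π(0.0599)⁴/32 = 1.26×10^-6 m⁴; J_BC = π(0.0569)⁴/32 = 1.03×10^-6 m⁴; J_CD = π(0.0287)⁴/32 = 6.66×10^-8 m⁴.
θ = (T/G)·Σ L_i/J_i = (419.0/74.4×10⁹)·(1.05/1.26×10^-6 + 0.711/1.03×10^-6 + 0.325/6.66×10^-8) = 0.03605 rad.

0.0360 rad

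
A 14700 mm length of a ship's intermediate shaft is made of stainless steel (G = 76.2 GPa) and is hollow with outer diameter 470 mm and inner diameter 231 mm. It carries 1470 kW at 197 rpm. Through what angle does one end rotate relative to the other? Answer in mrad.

ω = 2π·197/60 = 20.63 rad/s, so T = P/ω = 1470×10³ / 20.63 = 71260 N·m.
J = π(d_o⁴ − d_i⁴)/32 = π(0.470⁴ − 0.231⁴)/32 = 4.511×10^-3 m⁴.
θ = T·L/(G·J) = 71260 × 14.7 / (76.2×10⁹ × 4.511×10^-3) = 3.047×10^-3 rad.

3.05 mrad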